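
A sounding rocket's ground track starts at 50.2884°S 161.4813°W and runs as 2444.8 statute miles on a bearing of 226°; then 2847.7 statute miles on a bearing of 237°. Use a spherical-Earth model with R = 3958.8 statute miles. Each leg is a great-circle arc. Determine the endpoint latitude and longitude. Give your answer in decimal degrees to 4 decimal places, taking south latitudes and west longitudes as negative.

latitude -56.3830°, longitude 48.9687°

Apply the spherical direct solution leg by leg, carrying full precision between legs.
Leg 1: from (-50.2884°, -161.4813°), δ = 2444.8/3958.8 = 0.617561 rad, θ = 226° → φ = -62.1510°, λ = 135.4361°.
Leg 2: from (-62.1510°, 135.4361°), δ = 2847.7/3958.8 = 0.719334 rad, θ = 237° → φ = -56.3830°, λ = 48.9687°.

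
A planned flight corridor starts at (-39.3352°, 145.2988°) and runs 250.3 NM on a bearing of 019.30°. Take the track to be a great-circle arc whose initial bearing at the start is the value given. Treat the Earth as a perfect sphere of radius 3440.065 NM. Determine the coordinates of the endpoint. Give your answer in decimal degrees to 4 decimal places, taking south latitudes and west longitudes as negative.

Angular distance δ = d/R = 250.3 / 3440.065 = 0.072760 rad.
Start latitude φ₁ = -0.686529 rad; initial bearing θ = 0.336849 rad.
Applying the spherical law of cosines for sides, sin φ₂ = sin φ₁ cos δ + cos φ₁ sin δ cos θ = -0.579112, so φ₂ = -35.3881°.
Δλ = atan2( sin θ sin δ cos φ₁ , cos δ − sin φ₁ sin φ₂ ) = atan2(0.018584, 0.630280) = 0.029476 rad = 1.6889°.
Hence λ₂ = 145.2988° + 1.6889° = 146.9877°.

latitude -35.3881°, longitude 146.9877°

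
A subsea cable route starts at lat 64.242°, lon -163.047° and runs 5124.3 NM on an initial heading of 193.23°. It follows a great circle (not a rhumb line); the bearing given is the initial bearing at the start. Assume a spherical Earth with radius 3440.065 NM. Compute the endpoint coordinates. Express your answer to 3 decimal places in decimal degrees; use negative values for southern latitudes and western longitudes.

latitude -20.401°, longitude -177.133°

δ = 5124.3/3440.065 = 1.489594 rad (85.3474°).
With φ₁ = 64.242° = 1.121234 rad and θ = 193.23° = 3.372500 rad:
Applying the spherical law of cosines for sides, sin φ₂ = sin φ₁ cos δ + cos φ₁ sin δ cos θ = -0.348590, so φ₂ = -20.401°.
Then Δλ = atan2(-0.099128, 0.395066) = -0.245841 rad, from sin θ sin δ cos φ₁ over cos δ − sin φ₁ sin φ₂.
λ₂ = λ₁ + Δλ = -177.133°.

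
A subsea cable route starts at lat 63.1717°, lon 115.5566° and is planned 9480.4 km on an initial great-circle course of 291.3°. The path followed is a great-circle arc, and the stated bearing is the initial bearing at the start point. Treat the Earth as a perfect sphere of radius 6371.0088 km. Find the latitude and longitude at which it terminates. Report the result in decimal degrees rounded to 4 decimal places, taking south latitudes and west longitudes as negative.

δ = 9480.4/6371.0088 = 1.488053 rad (85.2592°).
Converting: φ₁ = 1.102554 rad, θ = 5.084144 rad.
Destination latitude: φ₂ = arcsin( sin φ₁ cos δ + cos φ₁ sin δ cos θ ) = arcsin(0.237134) = 13.7174°.
For the longitude increment, Δλ = atan2( sin θ sin δ cos φ₁, cos δ − sin φ₁ sin φ₂ ) = atan2(-0.419051, -0.128961) = -107.1055°.
Hence λ₂ = 115.5566° + -107.1055° = 8.4511°.

latitude 13.7174°, longitude 8.4511°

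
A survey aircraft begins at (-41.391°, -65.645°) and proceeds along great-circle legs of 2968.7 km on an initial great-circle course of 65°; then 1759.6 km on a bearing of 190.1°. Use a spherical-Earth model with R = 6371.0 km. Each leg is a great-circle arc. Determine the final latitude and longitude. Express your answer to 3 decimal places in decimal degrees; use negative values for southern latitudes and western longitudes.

Apply the spherical direct solution leg by leg, carrying full precision between legs.
Leg 1: from (-41.391°, -65.645°), δ = 2968.7/6371 = 0.465971 rad, θ = 65° → φ = -26.632°, λ = -38.546°.
Leg 2: from (-26.632°, -38.546°), δ = 1759.6/6371 = 0.276189 rad, θ = 190.1° → φ = -42.163°, λ = -42.245°.

latitude -42.163°, longitude -42.245°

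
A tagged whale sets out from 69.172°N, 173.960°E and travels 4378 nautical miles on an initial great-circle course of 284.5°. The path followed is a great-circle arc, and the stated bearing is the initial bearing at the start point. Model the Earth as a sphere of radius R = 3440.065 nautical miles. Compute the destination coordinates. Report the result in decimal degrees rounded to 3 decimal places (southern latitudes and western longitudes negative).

δ = 4378/3440.065 = 1.272650 rad (72.9175°).
With φ₁ = 69.172° = 1.207279 rad and θ = 284.5° = 4.965462 rad:
sin φ₂ = sin φ₁ cos δ + cos φ₁ sin δ cos θ = (0.934652)(0.293748) + (0.355564)(0.955883)(0.250380) = 0.359651
φ₂ = asin(0.359651) = 0.367894 rad = 21.079°.
Δλ = atan2( sin θ sin δ cos φ₁ , cos δ − sin φ₁ sin φ₂ ) = atan2(-0.329051, -0.042400) = -1.698946 rad = -97.342°.
Hence λ₂ = 173.960° + -97.342° = 76.618°.

latitude 21.079°, longitude 76.618°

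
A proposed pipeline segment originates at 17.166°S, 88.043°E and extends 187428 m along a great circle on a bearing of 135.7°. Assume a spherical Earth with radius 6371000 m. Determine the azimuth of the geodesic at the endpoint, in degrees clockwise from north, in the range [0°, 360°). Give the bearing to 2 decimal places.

final bearing 135.32°

Angular distance δ = d/R = 187428 / 6371000 = 0.029419 rad.
With φ₁ = -17.166° = -0.299603 rad and θ = 135.7° = 2.368412 rad:
Destination latitude: φ₂ = arcsin( sin φ₁ cos δ + cos φ₁ sin δ cos θ ) = arcsin(-0.315128) = -18.369°.
Δλ = atan2( sin θ sin δ cos φ₁ , cos δ − sin φ₁ sin φ₂ ) = atan2(0.019629, 0.906560) = 0.021648 rad = 1.240°.
λ₂ = 88.043° + 1.240° = 89.283°.
The forward bearing on arrival equals the back-azimuth from the destination plus 180°.
Back-azimuth from P₂ (-18.37°, 89.28°) to P₁ (-17.17°, 88.04°), with Δλ' = λ₁ − λ₂ = -1.24°: atan2( sin Δλ' cos φ₁ , cos φ₂ sin φ₁ − sin φ₂ cos φ₁ cos Δλ' ) = 315.32°.
Final bearing = (315.32° + 180°) mod 360° = 135.32°.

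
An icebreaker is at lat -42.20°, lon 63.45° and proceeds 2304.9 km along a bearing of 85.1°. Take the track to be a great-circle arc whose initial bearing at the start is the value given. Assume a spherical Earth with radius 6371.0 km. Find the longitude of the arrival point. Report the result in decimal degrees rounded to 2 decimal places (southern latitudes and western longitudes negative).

longitude 89.76°

Central angle δ = d/R = 0.361780 rad.
Start latitude φ₁ = -0.736529 rad; initial bearing θ = 1.485275 rad.
Destination latitude: φ₂ = arcsin( sin φ₁ cos δ + cos φ₁ sin δ cos θ ) = arcsin(-0.605843) = -37.29°.
Then Δλ = atan2(0.261242, 0.528311) = 0.459225 rad, from sin θ sin δ cos φ₁ over cos δ − sin φ₁ sin φ₂.
λ₂ = λ₁ + Δλ = 89.76°.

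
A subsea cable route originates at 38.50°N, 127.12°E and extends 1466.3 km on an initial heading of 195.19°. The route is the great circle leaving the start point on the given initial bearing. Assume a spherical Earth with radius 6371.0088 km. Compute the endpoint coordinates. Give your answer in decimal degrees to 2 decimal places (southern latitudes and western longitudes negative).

latitude 25.71°, longitude 123.32°

δ = 1466.3/6371.0088 = 0.230152 rad (13.1867°).
Converting: φ₁ = 0.671952 rad, θ = 3.406708 rad.
sin φ₂ = sin φ₁ cos δ + cos φ₁ sin δ cos θ = (0.622515)(0.973632) + (0.782608)(0.228125)(-0.965062) = 0.433805
φ₂ = asin(0.433805) = 0.448711 rad = 25.71°.
For the longitude increment, Δλ = atan2( sin θ sin δ cos φ₁, cos δ − sin φ₁ sin φ₂ ) = atan2(-0.046779, 0.703582) = -3.80°.
λ₂ = λ₁ + Δλ = 123.32°.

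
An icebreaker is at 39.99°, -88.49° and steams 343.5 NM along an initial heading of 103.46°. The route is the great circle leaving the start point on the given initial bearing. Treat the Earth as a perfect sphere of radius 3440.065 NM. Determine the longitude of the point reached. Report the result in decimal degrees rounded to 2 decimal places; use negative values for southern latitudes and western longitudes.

δ = 343.5/3440.065 = 0.099853 rad (5.7211°).
Converting: φ₁ = 0.697957 rad, θ = 1.805718 rad.
Applying the spherical law of cosines for sides, sin φ₂ = sin φ₁ cos δ + cos φ₁ sin δ cos θ = 0.621675, so φ₂ = 38.44°.
Δλ = atan2( sin θ sin δ cos φ₁ , cos δ − sin φ₁ sin φ₂ ) = atan2(0.074278, 0.595497) = 0.124092 rad = 7.11°.
λ₂ = λ₁ + Δλ = -81.38°.

longitude -81.38°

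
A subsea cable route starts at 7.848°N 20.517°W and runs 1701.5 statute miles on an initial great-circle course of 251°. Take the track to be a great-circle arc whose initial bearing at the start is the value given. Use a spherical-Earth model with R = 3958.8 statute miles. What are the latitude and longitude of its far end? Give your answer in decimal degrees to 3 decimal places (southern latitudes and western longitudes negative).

latitude -0.588°, longitude -43.721°

Angular distance δ = d/R = 1701.5 / 3958.8 = 0.429802 rad.
Start latitude φ₁ = 0.136973 rad; initial bearing θ = 4.380776 rad.
sin φ₂ = sin φ₁ cos δ + cos φ₁ sin δ cos θ = (0.136546)(0.909048) + (0.990634)(0.416691)(-0.325568) = -0.010264
φ₂ = asin(-0.010264) = -0.010264 rad = -0.588°.
For the longitude increment, Δλ = atan2( sin θ sin δ cos φ₁, cos δ − sin φ₁ sin φ₂ ) = atan2(-0.390299, 0.910450) = -23.204°.
λ₂ = λ₁ + Δλ = -43.721°.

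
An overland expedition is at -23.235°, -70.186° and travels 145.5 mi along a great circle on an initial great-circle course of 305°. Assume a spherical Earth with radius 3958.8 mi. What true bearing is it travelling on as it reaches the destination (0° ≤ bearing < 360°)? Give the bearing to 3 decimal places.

Central angle δ = d/R = 0.036754 rad.
Start latitude φ₁ = -0.405527 rad; initial bearing θ = 5.323254 rad.
sin φ₂ = sin φ₁ cos δ + cos φ₁ sin δ cos θ = (-0.394503)(0.999325) + (0.918895)(0.036745)(0.573576) = -0.374870
φ₂ = asin(-0.374870) = -0.384257 rad = -22.016°.
Then Δλ = atan2(-0.027659, 0.851437) = -0.032473 rad, from sin θ sin δ cos φ₁ over cos δ − sin φ₁ sin φ₂.
λ₂ = -70.186° + -1.861° = -72.047°.
The forward bearing on arrival equals the back-azimuth from the destination plus 180°.
Back-azimuth from P₂ (-22.016°, -72.047°) to P₁ (-23.235°, -70.186°), with Δλ' = λ₁ − λ₂ = 1.861°: atan2( sin Δλ' cos φ₁ , cos φ₂ sin φ₁ − sin φ₂ cos φ₁ cos Δλ' ) = 125.716°.
Final bearing = (125.716° + 180°) mod 360° = 305.716°.

final bearing 305.716°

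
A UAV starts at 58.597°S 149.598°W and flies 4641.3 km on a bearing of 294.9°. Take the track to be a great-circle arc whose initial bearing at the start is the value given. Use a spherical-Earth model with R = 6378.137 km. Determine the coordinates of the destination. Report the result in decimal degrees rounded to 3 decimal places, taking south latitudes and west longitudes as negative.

latitude -29.434°, longitude 166.555°

Angular distance δ = d/R = 4641.3 / 6378.137 = 0.727689 rad.
Converting: φ₁ = -1.022711 rad, θ = 5.146976 rad.
Applying the spherical law of cosines for sides, sin φ₂ = sin φ₁ cos δ + cos φ₁ sin δ cos θ = -0.491416, so φ₂ = -29.434°.
Then Δλ = atan2(-0.314361, 0.327278) = -0.765269 rad, from sin θ sin δ cos φ₁ over cos δ − sin φ₁ sin φ₂.
λ₂ = -149.598° + -43.847° = -193.445°, normalized to (−180°, 180°] → 166.555°.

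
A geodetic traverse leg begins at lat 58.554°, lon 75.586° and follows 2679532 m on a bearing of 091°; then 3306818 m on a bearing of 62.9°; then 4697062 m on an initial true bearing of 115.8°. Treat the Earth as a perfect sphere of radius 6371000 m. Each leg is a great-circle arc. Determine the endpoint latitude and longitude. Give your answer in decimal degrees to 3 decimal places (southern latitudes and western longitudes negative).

latitude 25.766°, longitude -152.168°

Apply the spherical direct solution leg by leg, carrying full precision between legs.
Leg 1: from (58.554°, 75.586°), δ = 2679532/6371000 = 0.420583 rad, θ = 91° → φ = 50.811°, λ = 115.831°.
Leg 2: from (50.811°, 115.831°), δ = 3306818/6371000 = 0.519042 rad, θ = 62.9° → φ = 54.664°, λ = 165.605°.
Leg 3: from (54.664°, 165.605°), δ = 4697062/6371000 = 0.737257 rad, θ = 115.8° → φ = 25.766°, λ = -152.168°.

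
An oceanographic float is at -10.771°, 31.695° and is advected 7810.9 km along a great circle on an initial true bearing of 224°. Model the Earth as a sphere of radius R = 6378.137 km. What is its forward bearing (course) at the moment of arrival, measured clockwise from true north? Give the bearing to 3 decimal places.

final bearing 264.645°

δ = 7810.9/6378.137 = 1.224637 rad (70.1665°).
Converting: φ₁ = -0.187989 rad, θ = 3.909538 rad.
sin φ₂ = sin φ₁ cos δ + cos φ₁ sin δ cos θ = (-0.186884)(0.339288) + (0.982382)(0.940683)(-0.719340) = -0.728156
φ₂ = asin(-0.728156) = -0.815628 rad = -46.732°.
For the longitude increment, Δλ = atan2( sin θ sin δ cos φ₁, cos δ − sin φ₁ sin φ₂ ) = atan2(-0.641940, 0.203207) = -72.435°.
Hence λ₂ = 31.695° + -72.435° = -40.740°.
The forward bearing on arrival equals the back-azimuth from the destination plus 180°.
Back-azimuth from P₂ (-46.732°, -40.740°) to P₁ (-10.771°, 31.695°), with Δλ' = λ₁ − λ₂ = 72.435°: atan2( sin Δλ' cos φ₁ , cos φ₂ sin φ₁ − sin φ₂ cos φ₁ cos Δλ' ) = 84.645°.
Final bearing = (84.645° + 180°) mod 360° = 264.645°.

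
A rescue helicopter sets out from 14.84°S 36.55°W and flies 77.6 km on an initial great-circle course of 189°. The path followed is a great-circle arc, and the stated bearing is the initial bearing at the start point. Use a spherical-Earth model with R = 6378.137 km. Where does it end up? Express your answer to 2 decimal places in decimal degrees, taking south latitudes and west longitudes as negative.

Angular distance δ = d/R = 77.6 / 6378.137 = 0.012167 rad.
Converting: φ₁ = -0.259007 rad, θ = 3.298672 rad.
Applying the spherical law of cosines for sides, sin φ₂ = sin φ₁ cos δ + cos φ₁ sin δ cos θ = -0.267717, so φ₂ = -15.53°.
Δλ = atan2( sin θ sin δ cos φ₁ , cos δ − sin φ₁ sin φ₂ ) = atan2(-0.001840, 0.931358) = -0.001975 rad = -0.11°.
λ₂ = -36.55° + -0.11° = -36.66°.

latitude -15.53°, longitude -36.66°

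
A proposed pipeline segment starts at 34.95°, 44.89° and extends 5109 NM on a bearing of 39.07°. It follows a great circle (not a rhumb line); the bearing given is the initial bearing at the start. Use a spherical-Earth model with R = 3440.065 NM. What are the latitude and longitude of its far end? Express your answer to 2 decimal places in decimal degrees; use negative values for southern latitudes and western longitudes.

latitude 43.08°, longitude 165.60°

The arc subtends δ = 5109/3440.065 = 1.485146 rad at the centre.
With φ₁ = 34.95° = 0.609993 rad and θ = 39.07° = 0.681900 rad:
Applying the spherical law of cosines for sides, sin φ₂ = sin φ₁ cos δ + cos φ₁ sin δ cos θ = 0.683032, so φ₂ = 43.08°.
For the longitude increment, Δλ = atan2( sin θ sin δ cos φ₁, cos δ − sin φ₁ sin φ₂ ) = atan2(0.514708, -0.305737) = 120.71°.
λ₂ = λ₁ + Δλ = 165.60°.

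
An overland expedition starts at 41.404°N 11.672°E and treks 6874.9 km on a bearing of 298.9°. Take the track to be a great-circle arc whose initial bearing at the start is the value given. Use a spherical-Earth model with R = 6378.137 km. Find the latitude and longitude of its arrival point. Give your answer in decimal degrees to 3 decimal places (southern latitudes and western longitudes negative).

latitude 39.220°, longitude -72.895°

Central angle δ = d/R = 1.077885 rad.
Converting: φ₁ = 0.722636 rad, θ = 5.216789 rad.
Applying the spherical law of cosines for sides, sin φ₂ = sin φ₁ cos δ + cos φ₁ sin δ cos θ = 0.632294, so φ₂ = 39.220°.
Then Δλ = atan2(-0.578486, 0.055016) = -1.475979 rad, from sin θ sin δ cos φ₁ over cos δ − sin φ₁ sin φ₂.
λ₂ = 11.672° + -84.567° = -72.895°.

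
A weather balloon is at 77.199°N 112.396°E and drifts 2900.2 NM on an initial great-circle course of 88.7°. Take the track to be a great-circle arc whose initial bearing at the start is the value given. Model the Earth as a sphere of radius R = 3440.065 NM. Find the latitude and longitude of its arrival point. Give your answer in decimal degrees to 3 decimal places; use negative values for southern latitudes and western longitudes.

Angular distance δ = d/R = 2900.2 / 3440.065 = 0.843065 rad.
Start latitude φ₁ = 1.347377 rad; initial bearing θ = 1.548107 rad.
Destination latitude: φ₂ = arcsin( sin φ₁ cos δ + cos φ₁ sin δ cos θ ) = arcsin(0.652398) = 40.723°.
Δλ = atan2( sin θ sin δ cos φ₁ , cos δ − sin φ₁ sin φ₂ ) = atan2(0.165397, 0.028994) = 1.397259 rad = 80.057°.
λ₂ = 112.396° + 80.057° = 192.453°, normalized to (−180°, 180°] → -167.547°.

latitude 40.723°, longitude -167.547°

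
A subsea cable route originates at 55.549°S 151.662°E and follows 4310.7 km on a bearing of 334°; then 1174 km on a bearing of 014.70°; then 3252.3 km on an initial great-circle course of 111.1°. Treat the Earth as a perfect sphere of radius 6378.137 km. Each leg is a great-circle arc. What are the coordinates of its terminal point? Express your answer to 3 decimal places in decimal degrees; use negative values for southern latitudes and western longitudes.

latitude -17.857°, longitude 166.080°

Apply the spherical direct solution leg by leg, carrying full precision between legs.
Leg 1: from (-55.549°, 151.662°), δ = 4310.7/6378.137 = 0.675856 rad, θ = 334° → φ = -18.982°, λ = 134.804°.
Leg 2: from (-18.982°, 134.804°), δ = 1174/6378.137 = 0.184066 rad, θ = 14.7° → φ = -8.764°, λ = 137.498°.
Leg 3: from (-8.764°, 137.498°), δ = 3252.3/6378.137 = 0.509914 rad, θ = 111.1° → φ = -17.857°, λ = 166.080°.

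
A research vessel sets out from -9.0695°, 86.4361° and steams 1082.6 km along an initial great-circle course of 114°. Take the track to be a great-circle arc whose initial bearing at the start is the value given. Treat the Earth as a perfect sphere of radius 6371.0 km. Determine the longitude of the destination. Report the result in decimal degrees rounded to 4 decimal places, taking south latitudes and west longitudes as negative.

Central angle δ = d/R = 0.169926 rad.
Converting: φ₁ = -0.158293 rad, θ = 1.989675 rad.
Destination latitude: φ₂ = arcsin( sin φ₁ cos δ + cos φ₁ sin δ cos θ ) = arcsin(-0.223285) = -12.9021°.
Then Δλ = atan2(0.152558, 0.950400) = 0.159162 rad, from sin θ sin δ cos φ₁ over cos δ − sin φ₁ sin φ₂.
λ₂ = 86.4361° + 9.1193° = 95.5554°.

longitude 95.5554°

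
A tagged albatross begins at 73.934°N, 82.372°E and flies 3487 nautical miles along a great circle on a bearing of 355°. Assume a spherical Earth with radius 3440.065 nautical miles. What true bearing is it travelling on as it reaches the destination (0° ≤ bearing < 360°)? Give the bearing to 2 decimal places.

final bearing 182.06°

The arc subtends δ = 3487/3440.065 = 1.013644 rad at the centre.
Converting: φ₁ = 1.290392 rad, θ = 6.195919 rad.
Applying the spherical law of cosines for sides, sin φ₂ = sin φ₁ cos δ + cos φ₁ sin δ cos θ = 0.742117, so φ₂ = 47.912°.
Then Δλ = atan2(-0.020472, -0.184361) = -3.031002 rad, from sin θ sin δ cos φ₁ over cos δ − sin φ₁ sin φ₂.
Hence λ₂ = 82.372° + -173.664° = -91.292°.
The forward bearing on arrival equals the back-azimuth from the destination plus 180°.
Back-azimuth from P₂ (47.91°, -91.29°) to P₁ (73.93°, 82.37°), with Δλ' = λ₁ − λ₂ = 173.66°: atan2( sin Δλ' cos φ₁ , cos φ₂ sin φ₁ − sin φ₂ cos φ₁ cos Δλ' ) = 2.06°.
Final bearing = (2.06° + 180°) mod 360° = 182.06°.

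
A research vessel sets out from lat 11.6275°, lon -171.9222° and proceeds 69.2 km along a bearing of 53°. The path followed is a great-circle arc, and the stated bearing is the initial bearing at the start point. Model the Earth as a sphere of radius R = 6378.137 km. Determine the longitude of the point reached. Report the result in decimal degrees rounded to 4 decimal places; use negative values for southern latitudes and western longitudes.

longitude -171.4147°

δ = 69.2/6378.137 = 0.010850 rad (0.6216°).
Converting: φ₁ = 0.202938 rad, θ = 0.925025 rad.
Destination latitude: φ₂ = arcsin( sin φ₁ cos δ + cos φ₁ sin δ cos θ ) = arcsin(0.207932) = 12.0012°.
Δλ = atan2( sin θ sin δ cos φ₁ , cos δ − sin φ₁ sin φ₂ ) = atan2(0.008487, 0.958033) = 0.008858 rad = 0.5075°.
λ₂ = -171.9222° + 0.5075° = -171.4147°.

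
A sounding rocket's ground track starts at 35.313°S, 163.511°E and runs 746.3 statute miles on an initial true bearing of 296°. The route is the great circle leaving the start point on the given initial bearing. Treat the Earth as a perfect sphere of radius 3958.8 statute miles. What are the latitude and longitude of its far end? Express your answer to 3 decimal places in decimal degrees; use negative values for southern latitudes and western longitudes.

δ = 746.3/3958.8 = 0.188517 rad (10.8012°).
Converting: φ₁ = -0.616328 rad, θ = 5.166175 rad.
Destination latitude: φ₂ = arcsin( sin φ₁ cos δ + cos φ₁ sin δ cos θ ) = arcsin(-0.500765) = -30.051°.
For the longitude increment, Δλ = atan2( sin θ sin δ cos φ₁, cos δ − sin φ₁ sin φ₂ ) = atan2(-0.137445, 0.692819) = -11.221°.
λ₂ = 163.511° + -11.221° = 152.290°.

latitude -30.051°, longitude 152.290°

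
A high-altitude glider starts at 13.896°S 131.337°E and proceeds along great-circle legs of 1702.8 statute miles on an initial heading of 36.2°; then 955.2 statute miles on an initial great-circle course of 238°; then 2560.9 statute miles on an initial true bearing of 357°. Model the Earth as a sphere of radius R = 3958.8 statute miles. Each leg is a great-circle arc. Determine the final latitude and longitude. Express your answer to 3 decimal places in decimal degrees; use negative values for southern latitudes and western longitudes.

latitude 35.822°, longitude 131.757°

Apply the spherical direct solution leg by leg, carrying full precision between legs.
Leg 1: from (-13.896°, 131.337°), δ = 1702.8/3958.8 = 0.430130 rad, θ = 36.2° → φ = 6.221°, λ = 145.681°.
Leg 2: from (6.221°, 145.681°), δ = 955.2/3958.8 = 0.241285 rad, θ = 238° → φ = -1.184°, λ = 133.987°.
Leg 3: from (-1.184°, 133.987°), δ = 2560.9/3958.8 = 0.646888 rad, θ = 357° → φ = 35.822°, λ = 131.757°.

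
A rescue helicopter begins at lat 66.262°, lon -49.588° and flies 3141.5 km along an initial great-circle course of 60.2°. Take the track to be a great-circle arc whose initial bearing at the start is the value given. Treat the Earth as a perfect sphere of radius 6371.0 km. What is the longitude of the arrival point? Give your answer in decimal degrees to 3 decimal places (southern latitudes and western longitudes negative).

δ = 3141.5/6371 = 0.493094 rad (28.2522°).
With φ₁ = 66.262° = 1.156490 rad and θ = 60.2° = 1.050688 rad:
Destination latitude: φ₂ = arcsin( sin φ₁ cos δ + cos φ₁ sin δ cos θ ) = arcsin(0.901046) = 64.296°.
For the longitude increment, Δλ = atan2( sin θ sin δ cos φ₁, cos δ − sin φ₁ sin φ₂ ) = atan2(0.165353, 0.056059) = 71.272°.
Hence λ₂ = -49.588° + 71.272° = 21.684°.

longitude 21.684°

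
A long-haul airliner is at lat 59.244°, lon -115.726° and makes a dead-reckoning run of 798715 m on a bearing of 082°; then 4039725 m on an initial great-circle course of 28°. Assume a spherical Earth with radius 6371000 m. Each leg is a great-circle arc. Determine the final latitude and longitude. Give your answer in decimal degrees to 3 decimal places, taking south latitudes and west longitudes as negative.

latitude 73.667°, longitude -3.105°

Apply the spherical direct solution leg by leg, carrying full precision between legs.
Leg 1: from (59.244°, -115.726°), δ = 798715/6371000 = 0.125367 rad, θ = 82° → φ = 59.486°, λ = -101.611°.
Leg 2: from (59.486°, -101.611°), δ = 4039725/6371000 = 0.634080 rad, θ = 28° → φ = 73.667°, λ = -3.105°.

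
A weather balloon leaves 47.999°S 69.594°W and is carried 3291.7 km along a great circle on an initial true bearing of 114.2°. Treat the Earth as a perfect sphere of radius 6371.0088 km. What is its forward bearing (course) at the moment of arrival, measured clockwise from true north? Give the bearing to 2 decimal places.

Central angle δ = d/R = 0.516669 rad.
Start latitude φ₁ = -0.837741 rad; initial bearing θ = 1.993166 rad.
sin φ₂ = sin φ₁ cos δ + cos φ₁ sin δ cos θ = (-0.743133)(0.869470) + (0.669144)(0.493986)(-0.409923) = -0.781631
φ₂ = asin(-0.781631) = -0.897276 rad = -51.410°.
Δλ = atan2( sin θ sin δ cos φ₁ , cos δ − sin φ₁ sin φ₂ ) = atan2(0.301499, 0.288614) = 0.807230 rad = 46.251°.
λ₂ = λ₁ + Δλ = -23.343°.
The forward bearing on arrival equals the back-azimuth from the destination plus 180°.
Back-azimuth from P₂ (-51.41°, -23.34°) to P₁ (-48.00°, -69.59°), with Δλ' = λ₁ − λ₂ = -46.25°: atan2( sin Δλ' cos φ₁ , cos φ₂ sin φ₁ − sin φ₂ cos φ₁ cos Δλ' ) = 258.10°.
Final bearing = (258.10° + 180°) mod 360° = 78.10°.

final bearing 78.10°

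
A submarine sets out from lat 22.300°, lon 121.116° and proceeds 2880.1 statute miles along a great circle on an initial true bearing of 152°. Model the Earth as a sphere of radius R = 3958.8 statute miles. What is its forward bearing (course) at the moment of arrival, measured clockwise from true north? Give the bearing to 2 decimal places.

Angular distance δ = d/R = 2880.1 / 3958.8 = 0.727518 rad.
Converting: φ₁ = 0.389208 rad, θ = 2.652900 rad.
Applying the spherical law of cosines for sides, sin φ₂ = sin φ₁ cos δ + cos φ₁ sin δ cos θ = -0.259873, so φ₂ = -15.063°.
Then Δλ = atan2(0.288857, 0.845437) = 0.329231 rad, from sin θ sin δ cos φ₁ over cos δ − sin φ₁ sin φ₂.
Hence λ₂ = 121.116° + 18.864° = 139.980°.
The forward bearing on arrival equals the back-azimuth from the destination plus 180°.
Back-azimuth from P₂ (-15.06°, 139.98°) to P₁ (22.30°, 121.12°), with Δλ' = λ₁ − λ₂ = -18.86°: atan2( sin Δλ' cos φ₁ , cos φ₂ sin φ₁ − sin φ₂ cos φ₁ cos Δλ' ) = 333.27°.
Final bearing = (333.27° + 180°) mod 360° = 153.27°.

final bearing 153.27°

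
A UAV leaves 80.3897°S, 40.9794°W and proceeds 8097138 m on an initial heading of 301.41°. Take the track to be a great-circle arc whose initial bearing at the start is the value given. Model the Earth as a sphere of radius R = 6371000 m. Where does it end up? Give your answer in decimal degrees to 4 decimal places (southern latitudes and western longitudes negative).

latitude -12.0121°, longitude -97.4529°

Central angle δ = d/R = 1.270937 rad.
Start latitude φ₁ = -1.403065 rad; initial bearing θ = 5.260597 rad.
Applying the spherical law of cosines for sides, sin φ₂ = sin φ₁ cos δ + cos φ₁ sin δ cos θ = -0.208118, so φ₂ = -12.0121°.
Then Δλ = atan2(-0.136124, 0.090189) = -0.985648 rad, from sin θ sin δ cos φ₁ over cos δ − sin φ₁ sin φ₂.
Hence λ₂ = -40.9794° + -56.4735° = -97.4529°.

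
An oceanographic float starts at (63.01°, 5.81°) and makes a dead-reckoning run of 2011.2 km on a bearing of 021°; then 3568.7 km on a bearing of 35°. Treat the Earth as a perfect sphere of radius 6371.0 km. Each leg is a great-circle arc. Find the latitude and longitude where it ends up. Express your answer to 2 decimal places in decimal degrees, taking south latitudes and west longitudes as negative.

latitude 66.72°, longitude 168.07°

Apply the spherical direct solution leg by leg, carrying full precision between legs.
Leg 1: from (63.01°, 5.81°), δ = 2011.2/6371 = 0.315680 rad, θ = 21° → φ = 78.12°, λ = 38.54°.
Leg 2: from (78.12°, 38.54°), δ = 3568.7/6371 = 0.560148 rad, θ = 35° → φ = 66.72°, λ = 168.07°.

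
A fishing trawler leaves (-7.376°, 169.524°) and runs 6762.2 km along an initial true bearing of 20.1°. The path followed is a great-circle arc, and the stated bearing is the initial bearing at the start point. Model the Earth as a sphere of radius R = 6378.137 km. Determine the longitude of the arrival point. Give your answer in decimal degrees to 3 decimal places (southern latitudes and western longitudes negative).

longitude -163.530°

Angular distance δ = d/R = 6762.2 / 6378.137 = 1.060216 rad.
With φ₁ = -7.376° = -0.128735 rad and θ = 20.1° = 0.350811 rad:
Destination latitude: φ₂ = arcsin( sin φ₁ cos δ + cos φ₁ sin δ cos θ ) = arcsin(0.749806) = 48.574°.
Then Δλ = atan2(0.297349, 0.584944) = 0.470295 rad, from sin θ sin δ cos φ₁ over cos δ − sin φ₁ sin φ₂.
λ₂ = 169.524° + 26.946° = 196.470°, normalized to (−180°, 180°] → -163.530°.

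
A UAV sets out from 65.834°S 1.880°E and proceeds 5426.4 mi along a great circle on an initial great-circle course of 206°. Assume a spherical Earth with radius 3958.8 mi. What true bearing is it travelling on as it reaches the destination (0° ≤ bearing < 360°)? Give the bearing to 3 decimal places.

Central angle δ = d/R = 1.370718 rad.
Start latitude φ₁ = -1.149020 rad; initial bearing θ = 3.595378 rad.
sin φ₂ = sin φ₁ cos δ + cos φ₁ sin δ cos θ = (-0.912363)(0.198746) + (0.409382)(0.980051)(-0.898794) = -0.541938
φ₂ = asin(-0.541938) = -0.572741 rad = -32.816°.
For the longitude increment, Δλ = atan2( sin θ sin δ cos φ₁, cos δ − sin φ₁ sin φ₂ ) = atan2(-0.175881, -0.295699) = -149.256°.
Hence λ₂ = 1.880° + -149.256° = -147.376°.
The forward bearing on arrival equals the back-azimuth from the destination plus 180°.
Back-azimuth from P₂ (-32.816°, -147.376°) to P₁ (-65.834°, 1.880°), with Δλ' = λ₁ − λ₂ = 149.256°: atan2( sin Δλ' cos φ₁ , cos φ₂ sin φ₁ − sin φ₂ cos φ₁ cos Δλ' ) = 167.670°.
Final bearing = (167.670° + 180°) mod 360° = 347.670°.

final bearing 347.670°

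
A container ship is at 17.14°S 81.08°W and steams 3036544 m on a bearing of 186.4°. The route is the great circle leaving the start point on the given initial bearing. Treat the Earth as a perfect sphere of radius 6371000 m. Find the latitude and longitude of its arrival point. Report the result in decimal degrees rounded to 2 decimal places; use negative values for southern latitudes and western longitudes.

δ = 3036544/6371000 = 0.476620 rad (27.3083°).
Converting: φ₁ = -0.299149 rad, θ = 3.253294 rad.
sin φ₂ = sin φ₁ cos δ + cos φ₁ sin δ cos θ = (-0.294708)(0.888551) + (0.955588)(0.458778)(-0.993768) = -0.697533
φ₂ = asin(-0.697533) = -0.771949 rad = -44.23°.
Then Δλ = atan2(-0.048868, 0.682983) = -0.071430 rad, from sin θ sin δ cos φ₁ over cos δ − sin φ₁ sin φ₂.
Hence λ₂ = -81.08° + -4.09° = -85.17°.

latitude -44.23°, longitude -85.17°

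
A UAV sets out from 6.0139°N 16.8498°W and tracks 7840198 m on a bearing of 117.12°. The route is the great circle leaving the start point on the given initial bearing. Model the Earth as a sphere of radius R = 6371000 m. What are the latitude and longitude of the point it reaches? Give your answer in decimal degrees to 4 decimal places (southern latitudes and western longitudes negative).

latitude -23.1044°, longitude 48.9633°

δ = 7840198/6371000 = 1.230607 rad (70.5086°).
With φ₁ = 6.0139° = 0.104962 rad and θ = 117.12° = 2.044130 rad:
sin φ₂ = sin φ₁ cos δ + cos φ₁ sin δ cos θ = (0.104770)(0.333665) + (0.994497)(0.942692)(-0.455856) = -0.392408
φ₂ = asin(-0.392408) = -0.403248 rad = -23.1044°.
For the longitude increment, Δλ = atan2( sin θ sin δ cos φ₁, cos δ − sin φ₁ sin φ₂ ) = atan2(0.834428, 0.374778) = 65.8131°.
Hence λ₂ = -16.8498° + 65.8131° = 48.9633°.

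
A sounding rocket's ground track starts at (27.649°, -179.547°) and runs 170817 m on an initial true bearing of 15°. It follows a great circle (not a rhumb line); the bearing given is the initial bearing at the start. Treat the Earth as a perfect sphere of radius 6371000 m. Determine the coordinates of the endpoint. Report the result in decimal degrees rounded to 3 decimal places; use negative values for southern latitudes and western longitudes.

latitude 29.132°, longitude -179.092°

δ = 170817/6371000 = 0.026812 rad (1.5362°).
Converting: φ₁ = 0.482566 rad, θ = 0.261799 rad.
Applying the spherical law of cosines for sides, sin φ₂ = sin φ₁ cos δ + cos φ₁ sin δ cos θ = 0.486825, so φ₂ = 29.132°.
For the longitude increment, Δλ = atan2( sin θ sin δ cos φ₁, cos δ − sin φ₁ sin φ₂ ) = atan2(0.006146, 0.773728) = 0.455°.
Hence λ₂ = -179.547° + 0.455° = -179.092°.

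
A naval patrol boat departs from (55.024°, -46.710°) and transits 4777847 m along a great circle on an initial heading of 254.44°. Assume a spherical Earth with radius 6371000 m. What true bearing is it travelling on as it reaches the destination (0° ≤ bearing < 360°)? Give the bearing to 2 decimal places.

final bearing 219.45°

δ = 4777847/6371000 = 0.749937 rad (42.9682°).
With φ₁ = 55.024° = 0.960350 rad and θ = 254.44° = 4.440816 rad:
sin φ₂ = sin φ₁ cos δ + cos φ₁ sin δ cos θ = (0.819392)(0.731732) + (0.573233)(0.681592)(-0.268247) = 0.494768
φ₂ = asin(0.494768) = 0.517568 rad = 29.654°.
For the longitude increment, Δλ = atan2( sin θ sin δ cos φ₁, cos δ − sin φ₁ sin φ₂ ) = atan2(-0.376392, 0.326323) = -49.075°.
λ₂ = λ₁ + Δλ = -95.785°.
The forward bearing on arrival equals the back-azimuth from the destination plus 180°.
Back-azimuth from P₂ (29.65°, -95.79°) to P₁ (55.02°, -46.71°), with Δλ' = λ₁ − λ₂ = 49.08°: atan2( sin Δλ' cos φ₁ , cos φ₂ sin φ₁ − sin φ₂ cos φ₁ cos Δλ' ) = 39.45°.
Final bearing = (39.45° + 180°) mod 360° = 219.45°.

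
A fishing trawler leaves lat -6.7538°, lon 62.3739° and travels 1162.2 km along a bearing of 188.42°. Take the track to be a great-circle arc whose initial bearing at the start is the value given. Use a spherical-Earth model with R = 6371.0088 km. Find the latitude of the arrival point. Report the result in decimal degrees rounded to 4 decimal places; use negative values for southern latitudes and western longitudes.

The arc subtends δ = 1162.2/6371.0088 = 0.182420 rad at the centre.
Converting: φ₁ = -0.117876 rad, θ = 3.288549 rad.
sin φ₂ = sin φ₁ cos δ + cos φ₁ sin δ cos θ = (-0.117603)(0.983408) + (0.993061)(0.181410)(-0.989221) = -0.293861
φ₂ = asin(-0.293861) = -0.298264 rad = -17.0893°.
Then Δλ = atan2(-0.026379, 0.948848) = -0.027794 rad, from sin θ sin δ cos φ₁ over cos δ − sin φ₁ sin φ₂.
λ₂ = 62.3739° + -1.5925° = 60.7814°.

latitude -17.0893°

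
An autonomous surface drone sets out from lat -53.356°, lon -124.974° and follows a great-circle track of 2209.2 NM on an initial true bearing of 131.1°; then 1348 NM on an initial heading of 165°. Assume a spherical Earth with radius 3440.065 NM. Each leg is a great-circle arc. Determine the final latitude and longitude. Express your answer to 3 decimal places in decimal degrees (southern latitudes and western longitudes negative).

latitude -81.079°, longitude -15.124°

Apply the spherical direct solution leg by leg, carrying full precision between legs.
Leg 1: from (-53.356°, -124.974°), δ = 2209.2/3440.065 = 0.642197 rad, θ = 131.1° → φ = -61.344°, λ = -54.720°.
Leg 2: from (-61.344°, -54.720°), δ = 1348/3440.065 = 0.391853 rad, θ = 165° → φ = -81.079°, λ = -15.124°.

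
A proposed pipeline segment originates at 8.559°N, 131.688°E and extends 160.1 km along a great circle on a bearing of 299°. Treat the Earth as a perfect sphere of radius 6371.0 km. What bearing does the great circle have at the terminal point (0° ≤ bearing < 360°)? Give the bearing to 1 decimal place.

final bearing 298.8°

Central angle δ = d/R = 0.025129 rad.
With φ₁ = 8.559° = 0.149383 rad and θ = 299° = 5.218534 rad:
Destination latitude: φ₂ = arcsin( sin φ₁ cos δ + cos φ₁ sin δ cos θ ) = arcsin(0.160827) = 9.255°.
Then Δλ = atan2(-0.021732, 0.975749) = -0.022268 rad, from sin θ sin δ cos φ₁ over cos δ − sin φ₁ sin φ₂.
λ₂ = 131.688° + -1.276° = 130.412°.
The forward bearing on arrival equals the back-azimuth from the destination plus 180°.
Back-azimuth from P₂ (9.3°, 130.4°) to P₁ (8.6°, 131.7°), with Δλ' = λ₁ − λ₂ = 1.3°: atan2( sin Δλ' cos φ₁ , cos φ₂ sin φ₁ − sin φ₂ cos φ₁ cos Δλ' ) = 118.8°.
Final bearing = (118.8° + 180°) mod 360° = 298.8°.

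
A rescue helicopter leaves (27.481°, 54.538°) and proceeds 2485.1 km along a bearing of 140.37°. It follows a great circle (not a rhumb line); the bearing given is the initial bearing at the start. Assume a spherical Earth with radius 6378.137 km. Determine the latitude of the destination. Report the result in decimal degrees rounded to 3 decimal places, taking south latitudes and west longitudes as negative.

latitude 9.633°

Central angle δ = d/R = 0.389628 rad.
With φ₁ = 27.481° = 0.479634 rad and θ = 140.37° = 2.449919 rad:
Applying the spherical law of cosines for sides, sin φ₂ = sin φ₁ cos δ + cos φ₁ sin δ cos θ = 0.167330, so φ₂ = 9.633°.
For the longitude increment, Δλ = atan2( sin θ sin δ cos φ₁, cos δ − sin φ₁ sin φ₂ ) = atan2(0.214938, 0.847835) = 14.226°.
Hence λ₂ = 54.538° + 14.226° = 68.764°.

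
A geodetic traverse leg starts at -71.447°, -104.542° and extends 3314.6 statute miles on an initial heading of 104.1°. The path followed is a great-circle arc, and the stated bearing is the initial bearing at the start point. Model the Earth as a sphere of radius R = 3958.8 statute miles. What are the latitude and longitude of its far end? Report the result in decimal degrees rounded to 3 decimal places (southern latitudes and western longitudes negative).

latitude -43.811°, longitude -17.836°

The arc subtends δ = 3314.6/3958.8 = 0.837274 rad at the centre.
Converting: φ₁ = -1.246985 rad, θ = 1.816888 rad.
Destination latitude: φ₂ = arcsin( sin φ₁ cos δ + cos φ₁ sin δ cos θ ) = arcsin(-0.692276) = -43.811°.
Δλ = atan2( sin θ sin δ cos φ₁ , cos δ − sin φ₁ sin φ₂ ) = atan2(0.229231, 0.013192) = 1.513309 rad = 86.706°.
Hence λ₂ = -104.542° + 86.706° = -17.836°.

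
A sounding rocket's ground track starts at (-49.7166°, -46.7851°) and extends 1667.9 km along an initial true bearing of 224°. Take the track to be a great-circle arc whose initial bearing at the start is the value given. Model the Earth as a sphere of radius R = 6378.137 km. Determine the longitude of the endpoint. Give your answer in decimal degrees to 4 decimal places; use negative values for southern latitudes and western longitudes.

Central angle δ = d/R = 0.261503 rad.
Start latitude φ₁ = -0.867718 rad; initial bearing θ = 3.909538 rad.
Destination latitude: φ₂ = arcsin( sin φ₁ cos δ + cos φ₁ sin δ cos θ ) = arcsin(-0.857165) = -58.9997°.
For the longitude increment, Δλ = atan2( sin θ sin δ cos φ₁, cos δ − sin φ₁ sin φ₂ ) = atan2(-0.116118, 0.312110) = -20.4074°.
Hence λ₂ = -46.7851° + -20.4074° = -67.1925°.

longitude -67.1925°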